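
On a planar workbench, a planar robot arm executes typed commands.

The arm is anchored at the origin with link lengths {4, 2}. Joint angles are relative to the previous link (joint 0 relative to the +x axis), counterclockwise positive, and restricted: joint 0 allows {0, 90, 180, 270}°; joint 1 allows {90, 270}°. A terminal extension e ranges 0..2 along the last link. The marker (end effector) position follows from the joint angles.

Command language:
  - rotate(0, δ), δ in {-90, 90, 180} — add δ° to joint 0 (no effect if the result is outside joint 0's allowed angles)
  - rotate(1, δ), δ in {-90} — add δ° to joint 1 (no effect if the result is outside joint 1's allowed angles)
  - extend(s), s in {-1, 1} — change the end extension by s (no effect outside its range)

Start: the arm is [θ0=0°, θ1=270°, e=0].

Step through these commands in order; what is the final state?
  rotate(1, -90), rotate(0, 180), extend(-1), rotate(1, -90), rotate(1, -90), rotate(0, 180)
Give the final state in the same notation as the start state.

[θ0=0°, θ1=270°, e=0]

start: [θ0=0°, θ1=270°, e=0]
[1] after rotate(1, -90): [θ0=0°, θ1=270°, e=0]
[2] after rotate(0, 180): [θ0=180°, θ1=270°, e=0]
[3] after extend(-1): [θ0=180°, θ1=270°, e=0]
[4] after rotate(1, -90): [θ0=180°, θ1=270°, e=0]
[5] after rotate(1, -90): [θ0=180°, θ1=270°, e=0]
[6] after rotate(0, 180): [θ0=0°, θ1=270°, e=0]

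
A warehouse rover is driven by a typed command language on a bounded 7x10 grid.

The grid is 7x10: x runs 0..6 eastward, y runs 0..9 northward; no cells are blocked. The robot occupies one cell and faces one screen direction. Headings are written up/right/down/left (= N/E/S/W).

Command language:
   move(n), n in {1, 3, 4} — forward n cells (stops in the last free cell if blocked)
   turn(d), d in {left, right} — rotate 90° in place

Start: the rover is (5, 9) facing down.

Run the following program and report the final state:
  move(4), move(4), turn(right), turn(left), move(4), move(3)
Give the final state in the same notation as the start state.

from: (5, 9) facing down
t=1 move(4) ⇒ (5, 5) facing down
t=2 move(4) ⇒ (5, 1) facing down
t=3 turn(right) ⇒ (5, 1) facing left
t=4 turn(left) ⇒ (5, 1) facing down
t=5 move(4) ⇒ (5, 0) facing down
t=6 move(3) ⇒ (5, 0) facing down

(5, 0) facing down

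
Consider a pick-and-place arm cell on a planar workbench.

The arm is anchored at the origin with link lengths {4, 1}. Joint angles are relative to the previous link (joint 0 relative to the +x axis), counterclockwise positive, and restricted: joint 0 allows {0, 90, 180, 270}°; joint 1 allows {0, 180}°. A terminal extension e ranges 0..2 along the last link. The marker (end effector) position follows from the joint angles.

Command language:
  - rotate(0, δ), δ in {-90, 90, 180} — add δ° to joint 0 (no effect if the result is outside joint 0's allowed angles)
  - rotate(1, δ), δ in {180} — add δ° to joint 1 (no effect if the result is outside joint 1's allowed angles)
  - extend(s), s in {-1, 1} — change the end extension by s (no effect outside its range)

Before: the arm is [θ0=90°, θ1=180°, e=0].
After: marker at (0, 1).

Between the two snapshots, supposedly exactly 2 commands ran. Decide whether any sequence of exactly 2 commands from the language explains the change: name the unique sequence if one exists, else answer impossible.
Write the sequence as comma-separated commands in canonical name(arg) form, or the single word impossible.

extend(1), extend(1)

t0: [θ0=90°, θ1=180°, e=0]
step 1 (extend(1)): [θ0=90°, θ1=180°, e=1]
step 2 (extend(1)): [θ0=90°, θ1=180°, e=2]
uniquely the one of 36 2-step routes that fits.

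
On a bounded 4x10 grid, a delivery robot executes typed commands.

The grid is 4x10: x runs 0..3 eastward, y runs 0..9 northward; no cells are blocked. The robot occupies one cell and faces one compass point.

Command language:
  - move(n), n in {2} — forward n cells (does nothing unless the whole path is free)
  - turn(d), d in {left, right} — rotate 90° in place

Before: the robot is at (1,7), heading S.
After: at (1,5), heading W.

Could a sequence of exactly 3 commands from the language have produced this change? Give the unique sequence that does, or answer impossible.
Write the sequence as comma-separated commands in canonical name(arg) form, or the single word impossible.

move(2), turn(right), move(2)

key: cell and facing (now W) both changed — the 3 commands mix motion and turning
start: at (1,7), heading S
step 1 (move(2)): at (1,5), heading S
step 2 (turn(right)): at (1,5), heading W
step 3 (move(2)): at (1,5), heading W
all 27 alternatives checked — unique.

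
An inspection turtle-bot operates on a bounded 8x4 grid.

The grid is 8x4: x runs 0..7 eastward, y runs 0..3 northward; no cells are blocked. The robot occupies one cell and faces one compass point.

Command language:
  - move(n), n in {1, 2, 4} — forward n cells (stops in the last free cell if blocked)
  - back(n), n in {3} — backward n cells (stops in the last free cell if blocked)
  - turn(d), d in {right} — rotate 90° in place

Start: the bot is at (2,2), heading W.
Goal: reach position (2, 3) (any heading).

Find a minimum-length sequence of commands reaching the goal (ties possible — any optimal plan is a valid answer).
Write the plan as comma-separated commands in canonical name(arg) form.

turn(right), move(2)

initial: at (2,2), heading W
[1] after turn(right): at (2,2), heading N
[2] after move(2): at (2,3), heading N
shorter routes all fall short; 2 is best.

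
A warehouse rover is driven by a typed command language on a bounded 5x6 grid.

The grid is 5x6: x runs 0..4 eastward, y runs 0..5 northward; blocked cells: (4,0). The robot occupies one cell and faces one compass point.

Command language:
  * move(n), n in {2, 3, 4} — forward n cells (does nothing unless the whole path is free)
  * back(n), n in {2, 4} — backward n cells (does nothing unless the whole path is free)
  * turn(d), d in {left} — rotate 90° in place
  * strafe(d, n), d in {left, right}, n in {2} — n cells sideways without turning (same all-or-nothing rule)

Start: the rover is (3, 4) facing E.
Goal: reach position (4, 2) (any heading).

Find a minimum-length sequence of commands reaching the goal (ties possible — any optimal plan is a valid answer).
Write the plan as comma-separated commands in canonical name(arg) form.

back(2), move(3), strafe(right, 2)

from: (3, 4) facing E
step 1 (back(2)): (1, 4) facing E
step 2 (move(3)): (4, 4) facing E
step 3 (strafe(right, 2)): (4, 2) facing E
nothing shorter than 3 reaches the goal.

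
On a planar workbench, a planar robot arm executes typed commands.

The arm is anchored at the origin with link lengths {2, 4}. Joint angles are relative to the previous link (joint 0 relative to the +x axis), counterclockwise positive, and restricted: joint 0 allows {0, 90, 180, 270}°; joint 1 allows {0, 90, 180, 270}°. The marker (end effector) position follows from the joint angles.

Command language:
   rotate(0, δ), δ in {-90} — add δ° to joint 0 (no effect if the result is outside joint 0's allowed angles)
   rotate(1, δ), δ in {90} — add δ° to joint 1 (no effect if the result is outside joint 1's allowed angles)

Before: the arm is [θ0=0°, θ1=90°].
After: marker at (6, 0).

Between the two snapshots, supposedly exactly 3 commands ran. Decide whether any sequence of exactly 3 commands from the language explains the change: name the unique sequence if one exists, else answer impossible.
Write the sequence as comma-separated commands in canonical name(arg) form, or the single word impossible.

rotate(1, 90), rotate(1, 90), rotate(1, 90)

initial: [θ0=0°, θ1=90°]
t=1 rotate(1, 90) ⇒ [θ0=0°, θ1=180°]
t=2 rotate(1, 90) ⇒ [θ0=0°, θ1=270°]
t=3 rotate(1, 90) ⇒ [θ0=0°, θ1=0°]
all 8 alternatives checked — unique.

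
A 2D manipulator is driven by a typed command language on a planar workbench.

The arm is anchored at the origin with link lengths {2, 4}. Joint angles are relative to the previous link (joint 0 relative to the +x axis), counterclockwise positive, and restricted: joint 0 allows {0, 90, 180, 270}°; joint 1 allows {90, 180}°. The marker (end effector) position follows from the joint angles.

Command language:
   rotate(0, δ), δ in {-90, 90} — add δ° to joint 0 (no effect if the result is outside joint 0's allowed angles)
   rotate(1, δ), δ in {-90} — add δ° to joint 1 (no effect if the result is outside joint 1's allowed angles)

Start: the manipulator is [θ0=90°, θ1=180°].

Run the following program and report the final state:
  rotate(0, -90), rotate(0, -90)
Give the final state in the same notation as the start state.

[θ0=270°, θ1=180°]

from: [θ0=90°, θ1=180°]
1. rotate(0, -90) → [θ0=0°, θ1=180°]
2. rotate(0, -90) → [θ0=270°, θ1=180°]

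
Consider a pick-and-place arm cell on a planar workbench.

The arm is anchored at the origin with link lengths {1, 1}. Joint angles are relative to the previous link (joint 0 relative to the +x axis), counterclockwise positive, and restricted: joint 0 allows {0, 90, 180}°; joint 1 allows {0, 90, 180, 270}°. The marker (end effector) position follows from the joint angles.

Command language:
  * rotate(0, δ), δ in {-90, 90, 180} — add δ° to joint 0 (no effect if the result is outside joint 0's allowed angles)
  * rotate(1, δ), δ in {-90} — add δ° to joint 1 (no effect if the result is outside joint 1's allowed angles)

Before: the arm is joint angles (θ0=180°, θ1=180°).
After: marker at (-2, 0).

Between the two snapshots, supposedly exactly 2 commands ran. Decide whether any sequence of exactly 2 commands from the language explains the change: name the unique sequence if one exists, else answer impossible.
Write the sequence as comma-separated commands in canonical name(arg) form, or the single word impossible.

begin: joint angles (θ0=180°, θ1=180°)
[1] after rotate(1, -90): joint angles (θ0=180°, θ1=90°)
[2] after rotate(1, -90): joint angles (θ0=180°, θ1=0°)
no rival 2-sequence matches.

rotate(1, -90), rotate(1, -90)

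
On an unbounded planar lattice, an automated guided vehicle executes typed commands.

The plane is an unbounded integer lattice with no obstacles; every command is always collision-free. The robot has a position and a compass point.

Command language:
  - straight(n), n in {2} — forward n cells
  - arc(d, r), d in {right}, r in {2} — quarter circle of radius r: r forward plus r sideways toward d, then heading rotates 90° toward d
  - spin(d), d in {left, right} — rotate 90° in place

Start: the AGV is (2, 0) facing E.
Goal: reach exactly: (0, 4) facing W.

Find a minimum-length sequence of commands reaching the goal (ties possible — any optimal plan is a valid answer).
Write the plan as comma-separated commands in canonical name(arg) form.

t0: (2, 0) facing E
t=1 spin(left) ⇒ (2, 0) facing N
t=2 spin(left) ⇒ (2, 0) facing W
t=3 arc(right, 2) ⇒ (0, 2) facing N
t=4 straight(2) ⇒ (0, 4) facing N
t=5 spin(left) ⇒ (0, 4) facing W
minimal: 5 command(s), checked below 5.

spin(left), spin(left), arc(right, 2), straight(2), spin(left)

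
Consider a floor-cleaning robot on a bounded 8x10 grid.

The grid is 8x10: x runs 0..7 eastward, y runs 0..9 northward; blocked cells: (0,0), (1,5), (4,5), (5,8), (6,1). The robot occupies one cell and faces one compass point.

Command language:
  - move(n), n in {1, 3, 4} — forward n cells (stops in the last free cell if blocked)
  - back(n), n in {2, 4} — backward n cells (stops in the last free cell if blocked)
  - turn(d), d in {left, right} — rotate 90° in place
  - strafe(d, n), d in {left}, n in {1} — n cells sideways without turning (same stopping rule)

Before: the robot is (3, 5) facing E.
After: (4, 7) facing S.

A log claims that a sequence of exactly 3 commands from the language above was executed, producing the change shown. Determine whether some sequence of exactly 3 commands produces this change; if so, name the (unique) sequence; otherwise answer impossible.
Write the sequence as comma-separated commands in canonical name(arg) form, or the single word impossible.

key: order matters: swapping turn(right) and strafe(left, 1) lands elsewhere
begin: (3, 5) facing E
[1] after turn(right): (3, 5) facing S
[2] after back(2): (3, 7) facing S
[3] after strafe(left, 1): (4, 7) facing S
all 512 alternatives checked — unique.

turn(right), back(2), strafe(left, 1)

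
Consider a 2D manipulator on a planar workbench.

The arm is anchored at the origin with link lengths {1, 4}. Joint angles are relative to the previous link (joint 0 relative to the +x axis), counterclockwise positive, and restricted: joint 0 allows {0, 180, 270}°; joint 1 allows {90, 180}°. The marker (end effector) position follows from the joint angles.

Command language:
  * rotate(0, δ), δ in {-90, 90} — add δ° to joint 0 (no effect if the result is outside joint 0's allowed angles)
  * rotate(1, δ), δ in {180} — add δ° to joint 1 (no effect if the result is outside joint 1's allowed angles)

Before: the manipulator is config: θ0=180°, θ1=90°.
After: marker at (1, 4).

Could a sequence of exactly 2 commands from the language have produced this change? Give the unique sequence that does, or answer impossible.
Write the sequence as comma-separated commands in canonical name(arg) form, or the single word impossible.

rotate(0, 90), rotate(0, 90)

begin: config: θ0=180°, θ1=90°
1. rotate(0, 90) → config: θ0=270°, θ1=90°
2. rotate(0, 90) → config: θ0=0°, θ1=90°
all 9 alternatives checked — unique.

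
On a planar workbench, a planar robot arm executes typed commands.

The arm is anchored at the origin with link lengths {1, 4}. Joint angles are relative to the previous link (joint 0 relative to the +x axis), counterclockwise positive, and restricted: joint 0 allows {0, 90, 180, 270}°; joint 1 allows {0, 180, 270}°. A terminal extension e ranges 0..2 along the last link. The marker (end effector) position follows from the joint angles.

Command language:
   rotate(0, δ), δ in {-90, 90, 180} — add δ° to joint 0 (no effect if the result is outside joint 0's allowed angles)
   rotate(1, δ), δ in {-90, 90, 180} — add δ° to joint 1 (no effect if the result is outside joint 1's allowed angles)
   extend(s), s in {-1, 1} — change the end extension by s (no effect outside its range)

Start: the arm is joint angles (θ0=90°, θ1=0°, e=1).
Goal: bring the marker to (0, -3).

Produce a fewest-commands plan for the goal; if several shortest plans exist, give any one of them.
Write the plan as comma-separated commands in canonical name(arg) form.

from: joint angles (θ0=90°, θ1=0°, e=1)
[1] after rotate(1, 180): joint angles (θ0=90°, θ1=180°, e=1)
[2] after extend(-1): joint angles (θ0=90°, θ1=180°, e=0)
no 1-step plan works, so 2 is optimal.

rotate(1, 180), extend(-1)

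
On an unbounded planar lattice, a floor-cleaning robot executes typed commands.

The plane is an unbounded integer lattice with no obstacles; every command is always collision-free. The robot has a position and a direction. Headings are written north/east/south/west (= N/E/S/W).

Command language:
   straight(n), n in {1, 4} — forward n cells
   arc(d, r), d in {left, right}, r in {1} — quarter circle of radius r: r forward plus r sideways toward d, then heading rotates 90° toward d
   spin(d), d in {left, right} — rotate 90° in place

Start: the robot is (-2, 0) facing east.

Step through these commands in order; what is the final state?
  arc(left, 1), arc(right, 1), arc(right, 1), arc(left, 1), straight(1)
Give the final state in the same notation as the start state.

(3, 0) facing east

t0: (-2, 0) facing east
t=1 arc(left, 1) ⇒ (-1, 1) facing north
t=2 arc(right, 1) ⇒ (0, 2) facing east
t=3 arc(right, 1) ⇒ (1, 1) facing south
t=4 arc(left, 1) ⇒ (2, 0) facing east
t=5 straight(1) ⇒ (3, 0) facing east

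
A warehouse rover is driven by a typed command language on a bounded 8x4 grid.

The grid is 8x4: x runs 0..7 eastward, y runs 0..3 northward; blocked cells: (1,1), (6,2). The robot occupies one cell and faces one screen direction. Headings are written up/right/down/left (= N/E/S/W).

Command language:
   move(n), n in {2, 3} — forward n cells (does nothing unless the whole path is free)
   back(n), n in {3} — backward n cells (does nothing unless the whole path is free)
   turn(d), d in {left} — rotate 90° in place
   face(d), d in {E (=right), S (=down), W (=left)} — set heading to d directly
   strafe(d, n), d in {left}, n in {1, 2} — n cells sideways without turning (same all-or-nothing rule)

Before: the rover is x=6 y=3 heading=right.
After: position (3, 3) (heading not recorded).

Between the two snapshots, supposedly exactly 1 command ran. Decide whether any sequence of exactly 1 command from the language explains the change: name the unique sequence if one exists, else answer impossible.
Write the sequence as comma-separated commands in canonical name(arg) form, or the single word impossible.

back(3)

begin: x=6 y=3 heading=right
t=1 back(3) ⇒ x=3 y=3 heading=right
no other 1-command option fits: unique.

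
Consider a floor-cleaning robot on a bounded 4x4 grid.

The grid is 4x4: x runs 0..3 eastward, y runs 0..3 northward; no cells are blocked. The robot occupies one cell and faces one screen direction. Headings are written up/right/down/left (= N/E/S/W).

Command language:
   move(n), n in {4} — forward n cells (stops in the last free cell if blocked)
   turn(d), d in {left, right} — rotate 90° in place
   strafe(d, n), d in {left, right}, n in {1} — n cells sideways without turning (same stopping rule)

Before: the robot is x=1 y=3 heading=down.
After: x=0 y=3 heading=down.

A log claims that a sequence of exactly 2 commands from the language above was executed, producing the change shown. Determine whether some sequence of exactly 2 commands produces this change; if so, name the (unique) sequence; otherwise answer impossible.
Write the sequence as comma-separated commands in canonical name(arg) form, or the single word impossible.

strafe(right, 1), strafe(right, 1)

key: still facing S at the end — nothing in the sequence rotates
t0: x=1 y=3 heading=down
t=1 strafe(right, 1) ⇒ x=0 y=3 heading=down
t=2 strafe(right, 1) ⇒ x=0 y=3 heading=down
no rival 2-sequence matches.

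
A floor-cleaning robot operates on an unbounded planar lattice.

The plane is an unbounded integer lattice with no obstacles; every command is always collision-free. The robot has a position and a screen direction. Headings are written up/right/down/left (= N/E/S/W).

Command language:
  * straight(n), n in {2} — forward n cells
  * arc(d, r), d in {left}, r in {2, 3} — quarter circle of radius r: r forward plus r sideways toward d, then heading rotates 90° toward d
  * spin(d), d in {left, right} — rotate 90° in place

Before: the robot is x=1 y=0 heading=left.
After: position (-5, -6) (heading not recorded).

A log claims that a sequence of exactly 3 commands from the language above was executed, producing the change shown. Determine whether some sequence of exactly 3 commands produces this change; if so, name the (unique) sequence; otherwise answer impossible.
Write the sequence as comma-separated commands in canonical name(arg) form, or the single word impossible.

start: x=1 y=0 heading=left
step 1 (arc(left, 3)): x=-2 y=-3 heading=down
step 2 (spin(right)): x=-2 y=-3 heading=left
step 3 (arc(left, 3)): x=-5 y=-6 heading=down
all 125 alternatives checked — unique.

arc(left, 3), spin(right), arc(left, 3)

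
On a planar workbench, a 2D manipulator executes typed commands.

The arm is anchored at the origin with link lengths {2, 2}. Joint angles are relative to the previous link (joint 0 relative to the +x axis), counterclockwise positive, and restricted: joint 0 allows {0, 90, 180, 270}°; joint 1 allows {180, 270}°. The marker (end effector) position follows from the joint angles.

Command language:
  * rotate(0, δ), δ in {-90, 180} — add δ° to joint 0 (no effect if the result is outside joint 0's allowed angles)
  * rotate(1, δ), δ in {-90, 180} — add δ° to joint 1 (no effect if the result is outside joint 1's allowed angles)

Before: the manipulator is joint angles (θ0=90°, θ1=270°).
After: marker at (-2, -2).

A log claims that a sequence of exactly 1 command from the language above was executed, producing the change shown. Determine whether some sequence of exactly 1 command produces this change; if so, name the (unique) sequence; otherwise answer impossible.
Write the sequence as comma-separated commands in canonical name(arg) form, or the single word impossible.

rotate(0, 180)

start: joint angles (θ0=90°, θ1=270°)
1. rotate(0, 180) → joint angles (θ0=270°, θ1=270°)
all 4 alternatives checked — unique.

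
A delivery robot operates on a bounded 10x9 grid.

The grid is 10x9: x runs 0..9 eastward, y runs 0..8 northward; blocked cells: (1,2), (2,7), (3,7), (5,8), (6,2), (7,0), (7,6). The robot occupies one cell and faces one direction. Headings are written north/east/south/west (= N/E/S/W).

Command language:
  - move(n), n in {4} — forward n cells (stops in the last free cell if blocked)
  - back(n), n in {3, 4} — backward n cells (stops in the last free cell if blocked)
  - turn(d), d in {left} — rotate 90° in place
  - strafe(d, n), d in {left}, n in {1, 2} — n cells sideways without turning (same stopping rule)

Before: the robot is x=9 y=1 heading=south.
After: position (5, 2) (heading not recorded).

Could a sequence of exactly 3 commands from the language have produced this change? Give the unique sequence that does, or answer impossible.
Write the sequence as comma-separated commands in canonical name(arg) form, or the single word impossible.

key: running strafe(left, 1) before turn(left) would end elsewhere — order is forced
begin: x=9 y=1 heading=south
1. turn(left) → x=9 y=1 heading=east
2. back(4) → x=5 y=1 heading=east
3. strafe(left, 1) → x=5 y=2 heading=east
no rival 3-sequence matches.

turn(left), back(4), strafe(left, 1)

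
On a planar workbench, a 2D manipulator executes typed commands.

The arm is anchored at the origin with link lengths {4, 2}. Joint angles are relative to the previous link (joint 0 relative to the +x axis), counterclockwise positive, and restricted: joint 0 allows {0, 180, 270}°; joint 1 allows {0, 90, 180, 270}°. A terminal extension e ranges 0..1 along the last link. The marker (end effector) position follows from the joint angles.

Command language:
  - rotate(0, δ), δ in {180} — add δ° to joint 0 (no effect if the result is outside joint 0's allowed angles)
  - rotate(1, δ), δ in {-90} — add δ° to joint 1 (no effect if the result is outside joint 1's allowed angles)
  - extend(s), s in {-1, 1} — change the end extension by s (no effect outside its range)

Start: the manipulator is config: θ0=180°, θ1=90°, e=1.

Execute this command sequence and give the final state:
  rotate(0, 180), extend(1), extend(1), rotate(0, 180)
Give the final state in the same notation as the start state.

config: θ0=180°, θ1=90°, e=1

start: config: θ0=180°, θ1=90°, e=1
1. rotate(0, 180) → config: θ0=0°, θ1=90°, e=1
2. extend(1) → config: θ0=0°, θ1=90°, e=1
3. extend(1) → config: θ0=0°, θ1=90°, e=1
4. rotate(0, 180) → config: θ0=180°, θ1=90°, e=1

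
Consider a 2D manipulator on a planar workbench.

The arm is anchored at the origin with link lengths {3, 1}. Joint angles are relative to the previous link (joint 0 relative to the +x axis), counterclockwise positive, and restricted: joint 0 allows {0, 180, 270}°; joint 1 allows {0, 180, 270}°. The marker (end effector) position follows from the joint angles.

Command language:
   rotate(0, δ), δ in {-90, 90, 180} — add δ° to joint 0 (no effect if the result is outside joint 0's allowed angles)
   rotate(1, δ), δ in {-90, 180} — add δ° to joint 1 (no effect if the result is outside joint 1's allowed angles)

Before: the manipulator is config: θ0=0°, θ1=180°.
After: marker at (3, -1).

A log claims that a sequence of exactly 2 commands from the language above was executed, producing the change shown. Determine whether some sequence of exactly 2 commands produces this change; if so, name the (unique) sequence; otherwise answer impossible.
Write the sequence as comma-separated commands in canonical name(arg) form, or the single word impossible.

rotate(1, 180), rotate(1, -90)

key: running rotate(1, -90) before rotate(1, 180) would end elsewhere — order is forced
begin: config: θ0=0°, θ1=180°
[1] after rotate(1, 180): config: θ0=0°, θ1=0°
[2] after rotate(1, -90): config: θ0=0°, θ1=270°
no rival 2-sequence matches.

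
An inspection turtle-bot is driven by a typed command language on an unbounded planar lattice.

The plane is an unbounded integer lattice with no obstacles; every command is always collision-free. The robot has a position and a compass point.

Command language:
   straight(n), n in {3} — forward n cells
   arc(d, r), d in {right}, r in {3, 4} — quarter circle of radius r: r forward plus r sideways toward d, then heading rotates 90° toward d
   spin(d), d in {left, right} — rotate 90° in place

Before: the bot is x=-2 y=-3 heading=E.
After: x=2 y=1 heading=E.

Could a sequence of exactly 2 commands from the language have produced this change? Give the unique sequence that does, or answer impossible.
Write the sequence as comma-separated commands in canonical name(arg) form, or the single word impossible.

spin(left), arc(right, 4)

key: running arc(right, 4) before spin(left) would end elsewhere — order is forced
start: x=-2 y=-3 heading=E
1. spin(left) → x=-2 y=-3 heading=N
2. arc(right, 4) → x=2 y=1 heading=E
all 25 alternatives checked — unique.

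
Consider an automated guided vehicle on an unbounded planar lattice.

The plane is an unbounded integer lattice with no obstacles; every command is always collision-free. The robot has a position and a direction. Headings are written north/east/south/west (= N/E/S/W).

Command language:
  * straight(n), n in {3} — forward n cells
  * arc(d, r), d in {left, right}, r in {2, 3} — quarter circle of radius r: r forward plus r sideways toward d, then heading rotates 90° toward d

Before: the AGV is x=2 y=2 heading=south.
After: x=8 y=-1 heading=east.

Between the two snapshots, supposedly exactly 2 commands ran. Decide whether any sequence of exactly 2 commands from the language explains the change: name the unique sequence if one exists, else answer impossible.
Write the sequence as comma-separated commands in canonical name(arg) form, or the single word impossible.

key: position moved to (8,-1) AND the heading swung to E — translation plus rotation needed
from: x=2 y=2 heading=south
1. arc(left, 3) → x=5 y=-1 heading=east
2. straight(3) → x=8 y=-1 heading=east
uniquely the one of 25 2-step routes that fits.

arc(left, 3), straight(3)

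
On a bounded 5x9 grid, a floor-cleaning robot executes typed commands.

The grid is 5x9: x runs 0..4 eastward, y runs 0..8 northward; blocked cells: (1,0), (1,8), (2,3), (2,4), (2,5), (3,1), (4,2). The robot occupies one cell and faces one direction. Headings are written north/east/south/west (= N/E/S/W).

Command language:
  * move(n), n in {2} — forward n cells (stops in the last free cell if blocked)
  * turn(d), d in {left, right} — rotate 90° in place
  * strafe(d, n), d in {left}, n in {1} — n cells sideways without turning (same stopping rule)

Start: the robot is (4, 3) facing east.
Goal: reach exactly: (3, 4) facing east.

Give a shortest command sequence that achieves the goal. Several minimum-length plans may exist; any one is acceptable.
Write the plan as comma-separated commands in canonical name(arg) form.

begin: (4, 3) facing east
step 1 (turn(left)): (4, 3) facing north
step 2 (strafe(left, 1)): (3, 3) facing north
step 3 (turn(right)): (3, 3) facing east
step 4 (strafe(left, 1)): (3, 4) facing east
minimal: 4 command(s), checked below 4.

turn(left), strafe(left, 1), turn(right), strafe(left, 1)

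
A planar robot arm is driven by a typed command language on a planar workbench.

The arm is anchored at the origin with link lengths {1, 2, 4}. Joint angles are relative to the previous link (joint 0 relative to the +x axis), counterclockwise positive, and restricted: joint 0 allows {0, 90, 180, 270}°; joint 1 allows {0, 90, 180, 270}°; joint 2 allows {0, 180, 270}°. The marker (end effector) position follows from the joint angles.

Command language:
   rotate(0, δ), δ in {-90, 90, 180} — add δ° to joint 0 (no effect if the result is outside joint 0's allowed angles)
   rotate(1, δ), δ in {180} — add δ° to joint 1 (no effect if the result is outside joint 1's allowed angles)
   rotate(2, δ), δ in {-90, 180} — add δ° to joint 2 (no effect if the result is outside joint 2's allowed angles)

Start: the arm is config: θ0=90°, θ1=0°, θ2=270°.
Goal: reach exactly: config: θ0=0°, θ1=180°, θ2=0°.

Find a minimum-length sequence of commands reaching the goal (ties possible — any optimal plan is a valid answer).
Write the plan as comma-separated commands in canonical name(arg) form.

rotate(2, -90), rotate(1, 180), rotate(2, 180), rotate(0, -90)

t0: config: θ0=90°, θ1=0°, θ2=270°
step 1 (rotate(2, -90)): config: θ0=90°, θ1=0°, θ2=180°
step 2 (rotate(1, 180)): config: θ0=90°, θ1=180°, θ2=180°
step 3 (rotate(2, 180)): config: θ0=90°, θ1=180°, θ2=0°
step 4 (rotate(0, -90)): config: θ0=0°, θ1=180°, θ2=0°
minimal: 4 command(s), checked below 4.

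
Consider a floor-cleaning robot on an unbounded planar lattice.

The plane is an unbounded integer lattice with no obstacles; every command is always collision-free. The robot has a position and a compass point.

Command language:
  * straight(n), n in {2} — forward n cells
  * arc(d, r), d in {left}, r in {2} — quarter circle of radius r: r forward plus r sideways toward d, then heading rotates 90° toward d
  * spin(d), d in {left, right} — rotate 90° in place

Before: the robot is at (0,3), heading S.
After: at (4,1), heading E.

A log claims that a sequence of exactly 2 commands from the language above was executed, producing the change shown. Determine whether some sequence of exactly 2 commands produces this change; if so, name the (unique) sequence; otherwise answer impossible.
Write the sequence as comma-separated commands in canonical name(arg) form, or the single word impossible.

arc(left, 2), straight(2)

key: cell and facing (now E) both changed — the 2 commands mix motion and turning
t0: at (0,3), heading S
[1] after arc(left, 2): at (2,1), heading E
[2] after straight(2): at (4,1), heading E
uniquely the one of 16 2-step routes that fits.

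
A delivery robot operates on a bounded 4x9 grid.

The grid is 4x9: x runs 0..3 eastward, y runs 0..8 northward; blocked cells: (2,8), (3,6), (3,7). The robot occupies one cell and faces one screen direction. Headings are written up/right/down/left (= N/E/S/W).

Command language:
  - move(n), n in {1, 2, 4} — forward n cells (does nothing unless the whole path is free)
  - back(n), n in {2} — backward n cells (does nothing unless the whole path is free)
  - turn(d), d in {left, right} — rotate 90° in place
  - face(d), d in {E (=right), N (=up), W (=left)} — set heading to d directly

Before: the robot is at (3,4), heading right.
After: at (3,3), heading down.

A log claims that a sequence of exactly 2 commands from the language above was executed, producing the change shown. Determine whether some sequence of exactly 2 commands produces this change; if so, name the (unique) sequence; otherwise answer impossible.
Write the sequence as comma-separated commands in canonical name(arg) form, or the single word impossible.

turn(right), move(1)

key: cell and facing (now S) both changed — the 2 commands mix motion and turning
t0: at (3,4), heading right
[1] after turn(right): at (3,4), heading down
[2] after move(1): at (3,3), heading down
no rival 2-sequence matches.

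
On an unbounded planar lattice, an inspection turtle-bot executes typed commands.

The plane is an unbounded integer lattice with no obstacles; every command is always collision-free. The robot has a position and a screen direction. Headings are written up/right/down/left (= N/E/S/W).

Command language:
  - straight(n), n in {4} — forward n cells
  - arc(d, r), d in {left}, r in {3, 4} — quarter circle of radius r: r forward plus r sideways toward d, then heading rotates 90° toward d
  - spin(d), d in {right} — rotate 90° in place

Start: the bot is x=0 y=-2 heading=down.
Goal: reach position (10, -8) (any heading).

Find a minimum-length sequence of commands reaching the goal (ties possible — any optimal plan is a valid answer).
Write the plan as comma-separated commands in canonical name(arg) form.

begin: x=0 y=-2 heading=down
t=1 arc(left, 3) ⇒ x=3 y=-5 heading=right
t=2 straight(4) ⇒ x=7 y=-5 heading=right
t=3 spin(right) ⇒ x=7 y=-5 heading=down
t=4 arc(left, 3) ⇒ x=10 y=-8 heading=right
no 3-step plan works, so 4 is optimal.

arc(left, 3), straight(4), spin(right), arc(left, 3)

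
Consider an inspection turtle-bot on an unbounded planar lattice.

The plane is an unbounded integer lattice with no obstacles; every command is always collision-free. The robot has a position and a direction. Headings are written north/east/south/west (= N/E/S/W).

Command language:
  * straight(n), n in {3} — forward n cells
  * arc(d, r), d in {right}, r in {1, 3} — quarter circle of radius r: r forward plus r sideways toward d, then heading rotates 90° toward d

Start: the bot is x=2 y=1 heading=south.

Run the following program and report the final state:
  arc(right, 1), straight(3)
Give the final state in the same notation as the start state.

t0: x=2 y=1 heading=south
t=1 arc(right, 1) ⇒ x=1 y=0 heading=west
t=2 straight(3) ⇒ x=-2 y=0 heading=west

x=-2 y=0 heading=west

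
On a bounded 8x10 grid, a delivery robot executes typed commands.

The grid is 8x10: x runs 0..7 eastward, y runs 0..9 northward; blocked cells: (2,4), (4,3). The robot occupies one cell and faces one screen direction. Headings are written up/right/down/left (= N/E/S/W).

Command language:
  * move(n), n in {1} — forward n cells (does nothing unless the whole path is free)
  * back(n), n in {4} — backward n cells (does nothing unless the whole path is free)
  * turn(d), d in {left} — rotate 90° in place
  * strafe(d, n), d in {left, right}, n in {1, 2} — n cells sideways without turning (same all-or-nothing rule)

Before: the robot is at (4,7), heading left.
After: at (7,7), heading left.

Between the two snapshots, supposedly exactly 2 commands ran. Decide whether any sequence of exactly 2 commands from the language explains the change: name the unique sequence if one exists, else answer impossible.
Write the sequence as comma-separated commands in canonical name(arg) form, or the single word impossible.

key: running back(4) before move(1) would end elsewhere — order is forced
initial: at (4,7), heading left
step 1 (move(1)): at (3,7), heading left
step 2 (back(4)): at (7,7), heading left
uniquely the one of 49 2-step routes that fits.

move(1), back(4)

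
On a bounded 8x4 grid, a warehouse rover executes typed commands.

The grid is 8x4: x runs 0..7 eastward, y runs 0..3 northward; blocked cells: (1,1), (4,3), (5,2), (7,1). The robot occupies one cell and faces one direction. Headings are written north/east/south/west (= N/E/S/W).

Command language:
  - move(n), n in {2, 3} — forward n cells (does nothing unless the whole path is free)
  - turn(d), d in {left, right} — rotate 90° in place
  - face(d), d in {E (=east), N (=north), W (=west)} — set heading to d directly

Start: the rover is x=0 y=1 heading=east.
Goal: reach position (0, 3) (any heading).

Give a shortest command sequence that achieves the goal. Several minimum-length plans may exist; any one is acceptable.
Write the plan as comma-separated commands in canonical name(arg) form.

begin: x=0 y=1 heading=east
[1] after turn(left): x=0 y=1 heading=north
[2] after move(2): x=0 y=3 heading=north
nothing shorter than 2 reaches the goal.

turn(left), move(2)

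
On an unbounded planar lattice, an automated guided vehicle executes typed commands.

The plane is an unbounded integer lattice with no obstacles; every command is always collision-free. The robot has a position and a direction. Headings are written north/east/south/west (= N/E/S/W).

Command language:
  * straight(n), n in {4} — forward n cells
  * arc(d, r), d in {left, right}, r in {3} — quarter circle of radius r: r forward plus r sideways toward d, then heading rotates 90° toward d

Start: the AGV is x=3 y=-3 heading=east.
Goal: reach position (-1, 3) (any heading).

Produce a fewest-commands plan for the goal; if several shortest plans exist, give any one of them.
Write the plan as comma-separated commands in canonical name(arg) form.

initial: x=3 y=-3 heading=east
[1] after arc(left, 3): x=6 y=0 heading=north
[2] after arc(left, 3): x=3 y=3 heading=west
[3] after straight(4): x=-1 y=3 heading=west
no 2-step plan works, so 3 is optimal.

arc(left, 3), arc(left, 3), straight(4)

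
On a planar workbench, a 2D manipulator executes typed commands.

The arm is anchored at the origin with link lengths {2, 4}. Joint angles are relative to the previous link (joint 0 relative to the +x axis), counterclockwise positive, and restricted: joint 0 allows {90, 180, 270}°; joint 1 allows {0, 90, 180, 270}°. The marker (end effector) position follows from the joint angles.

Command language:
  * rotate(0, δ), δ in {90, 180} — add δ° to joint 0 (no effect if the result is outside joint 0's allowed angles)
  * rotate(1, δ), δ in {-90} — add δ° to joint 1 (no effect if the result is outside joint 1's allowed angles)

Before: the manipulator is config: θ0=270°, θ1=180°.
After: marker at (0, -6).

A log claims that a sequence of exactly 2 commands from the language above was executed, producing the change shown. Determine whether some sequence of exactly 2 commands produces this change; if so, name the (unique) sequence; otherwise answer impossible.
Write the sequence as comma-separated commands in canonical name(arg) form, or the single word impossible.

rotate(1, -90), rotate(1, -90)

begin: config: θ0=270°, θ1=180°
1. rotate(1, -90) → config: θ0=270°, θ1=90°
2. rotate(1, -90) → config: θ0=270°, θ1=0°
all 9 alternatives checked — unique.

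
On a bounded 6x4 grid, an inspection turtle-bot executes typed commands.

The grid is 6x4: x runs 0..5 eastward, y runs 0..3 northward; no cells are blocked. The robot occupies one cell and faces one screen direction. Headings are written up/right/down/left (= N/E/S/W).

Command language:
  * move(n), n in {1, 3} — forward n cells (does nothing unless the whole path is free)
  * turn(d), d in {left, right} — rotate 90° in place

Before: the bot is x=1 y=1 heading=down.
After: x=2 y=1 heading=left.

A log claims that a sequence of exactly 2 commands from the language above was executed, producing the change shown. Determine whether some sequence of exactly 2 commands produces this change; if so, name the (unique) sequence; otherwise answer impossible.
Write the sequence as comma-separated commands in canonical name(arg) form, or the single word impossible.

checked all 2-command options: none fits.

impossible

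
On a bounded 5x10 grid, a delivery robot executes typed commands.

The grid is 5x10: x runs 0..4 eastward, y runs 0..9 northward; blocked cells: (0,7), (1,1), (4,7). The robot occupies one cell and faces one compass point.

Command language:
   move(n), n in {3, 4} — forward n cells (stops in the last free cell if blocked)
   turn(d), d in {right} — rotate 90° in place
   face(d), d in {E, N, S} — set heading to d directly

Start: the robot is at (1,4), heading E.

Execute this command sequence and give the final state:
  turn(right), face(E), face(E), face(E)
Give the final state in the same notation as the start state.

at (1,4), heading E

begin: at (1,4), heading E
step 1 (turn(right)): at (1,4), heading S
step 2 (face(E)): at (1,4), heading E
step 3 (face(E)): at (1,4), heading E
step 4 (face(E)): at (1,4), heading E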